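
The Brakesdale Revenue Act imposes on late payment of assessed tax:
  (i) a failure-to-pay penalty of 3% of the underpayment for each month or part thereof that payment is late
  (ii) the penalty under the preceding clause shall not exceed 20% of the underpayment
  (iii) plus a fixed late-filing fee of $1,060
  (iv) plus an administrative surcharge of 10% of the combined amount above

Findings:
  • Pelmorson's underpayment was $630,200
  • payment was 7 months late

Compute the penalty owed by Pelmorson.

Accrued rate: 3% × 7 = 21%, capped at 20% → 20%
Failure-to-pay penalty: 20% of $630,200 = $126,040
Penalty before surcharge: $126,040 + $1,060 = $127,100
Administrative surcharge: 10% of $127,100 = $12,710
Total penalty: $127,100 + $12,710 = $139,810

$139,810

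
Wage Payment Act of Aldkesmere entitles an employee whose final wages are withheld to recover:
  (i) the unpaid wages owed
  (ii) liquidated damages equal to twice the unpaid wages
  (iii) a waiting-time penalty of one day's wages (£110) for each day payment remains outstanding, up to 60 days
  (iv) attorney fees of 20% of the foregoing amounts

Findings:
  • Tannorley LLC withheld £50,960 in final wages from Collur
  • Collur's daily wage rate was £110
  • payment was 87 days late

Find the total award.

£191,376

Doubled: 2 × £50,960 = £101,920
Penalty days: min(87, 60) = 60
Waiting-time penalty: 60 × £110 = £6,600
Subtotal: £50,960 + £101,920 + £6,600 = £159,480
Attorney fees: 20% of £159,480 = £31,896
Total award: £159,480 + £31,896 = £191,376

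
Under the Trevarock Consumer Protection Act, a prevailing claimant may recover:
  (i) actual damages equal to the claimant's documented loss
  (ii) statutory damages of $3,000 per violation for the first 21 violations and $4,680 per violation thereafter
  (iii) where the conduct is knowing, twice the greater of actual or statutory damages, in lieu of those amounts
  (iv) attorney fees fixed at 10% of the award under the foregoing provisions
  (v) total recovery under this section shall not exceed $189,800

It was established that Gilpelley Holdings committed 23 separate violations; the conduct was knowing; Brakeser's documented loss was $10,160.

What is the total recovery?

First 21 violations: 21 × $3,000 = $63,000
Remaining violations: (23 − 21) × $4,680 = $9,360
Statutory damages: $63,000 + $9,360 = $72,360
Greater of actual damages ($10,160) or statutory damages ($72,360): $72,360
Doubled: 2 × $72,360 = $144,720
Attorney fees: 10% of $144,720 = $14,472
Total before cap: $144,720 + $14,472 = $159,192
Cap at $189,800: $159,192 is within the cap, no reduction.

$159,192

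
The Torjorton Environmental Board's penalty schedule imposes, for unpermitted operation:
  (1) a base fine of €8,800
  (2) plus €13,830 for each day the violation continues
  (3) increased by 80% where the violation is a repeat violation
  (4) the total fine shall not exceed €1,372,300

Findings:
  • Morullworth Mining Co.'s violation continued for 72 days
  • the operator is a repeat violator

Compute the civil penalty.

€1,372,300

Per-day component: 72 × €13,830 = €995,760
Base plus per-day: €8,800 + €995,760 = €1,004,560
Enhancement: 80% of €1,004,560 = €803,648
Enhanced fine: €1,004,560 + €803,648 = €1,808,208
Cap at €1,372,300: €1,808,208 exceeds the cap → €1,372,300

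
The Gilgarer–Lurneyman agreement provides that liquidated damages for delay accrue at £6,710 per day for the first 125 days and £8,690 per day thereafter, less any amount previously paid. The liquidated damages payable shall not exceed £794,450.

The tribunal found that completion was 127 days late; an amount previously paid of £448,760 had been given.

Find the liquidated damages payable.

£407,370

First 125 days: 125 × £6,710 = £838,750
Remaining days: (127 − 125) × £8,690 = £17,380
Accrued per-day damages: £838,750 + £17,380 = £856,130
Less amount previously paid: £856,130 − £448,760 = £407,370
Cap at £794,450: £407,370 is within the cap, no reduction.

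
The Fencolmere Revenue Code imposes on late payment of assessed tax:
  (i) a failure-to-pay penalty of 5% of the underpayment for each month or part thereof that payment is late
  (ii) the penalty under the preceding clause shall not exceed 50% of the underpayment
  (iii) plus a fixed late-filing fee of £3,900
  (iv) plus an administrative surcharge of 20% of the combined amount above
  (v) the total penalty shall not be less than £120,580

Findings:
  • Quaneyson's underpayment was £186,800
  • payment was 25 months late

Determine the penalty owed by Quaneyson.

Accrued rate: 5% × 25 = 125%, capped at 50% → 50%
Failure-to-pay penalty: 50% of £186,800 = £93,400
Penalty before surcharge: £93,400 + £3,900 = £97,300
Administrative surcharge: 20% of £97,300 = £19,460
Total penalty: £97,300 + £19,460 = £116,760
Minimum £120,580: £116,760 is below the minimum → £120,580

Penalty: £120,580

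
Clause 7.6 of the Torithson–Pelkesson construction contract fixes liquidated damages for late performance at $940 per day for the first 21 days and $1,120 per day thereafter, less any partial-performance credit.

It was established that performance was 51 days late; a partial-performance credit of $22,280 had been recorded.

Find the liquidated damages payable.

$31,060

First 21 days: 21 × $940 = $19,740
Remaining days: (51 − 21) × $1,120 = $33,600
Accrued per-day damages: $19,740 + $33,600 = $53,340
Less partial-performance credit: $53,340 − $22,280 = $31,060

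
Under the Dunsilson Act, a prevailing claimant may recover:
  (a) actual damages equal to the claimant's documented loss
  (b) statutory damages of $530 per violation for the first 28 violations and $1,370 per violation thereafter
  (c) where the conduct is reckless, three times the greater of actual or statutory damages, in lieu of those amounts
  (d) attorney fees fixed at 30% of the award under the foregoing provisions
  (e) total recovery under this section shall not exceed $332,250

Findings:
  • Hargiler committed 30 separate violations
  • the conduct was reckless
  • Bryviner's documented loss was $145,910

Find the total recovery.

First 28 violations: 28 × $530 = $14,840
Remaining violations: (30 − 28) × $1,370 = $2,740
Statutory damages: $14,840 + $2,740 = $17,580
Greater of actual damages ($145,910) or statutory damages ($17,580): $145,910
Trebled: 3 × $145,910 = $437,730
Attorney fees: 30% of $437,730 = $131,319
Total before cap: $437,730 + $131,319 = $569,049
Cap at $332,250: $569,049 exceeds the cap → $332,250

Total recovery: $332,250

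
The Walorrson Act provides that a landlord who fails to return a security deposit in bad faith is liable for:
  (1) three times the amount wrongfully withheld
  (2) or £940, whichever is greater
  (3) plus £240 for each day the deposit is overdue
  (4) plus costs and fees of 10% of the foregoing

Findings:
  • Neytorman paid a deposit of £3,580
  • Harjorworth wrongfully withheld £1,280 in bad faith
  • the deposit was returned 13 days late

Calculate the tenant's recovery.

Trebled: 3 × £1,280 = £3,840
Minimum £940: £3,840 meets the minimum, no increase.
Late-return penalty: 13 × £240 = £3,120
Damages plus late penalty: £3,840 + £3,120 = £6,960
Costs and fees: 10% of £6,960 = £696
Total recovery: £6,960 + £696 = £7,656

£7,656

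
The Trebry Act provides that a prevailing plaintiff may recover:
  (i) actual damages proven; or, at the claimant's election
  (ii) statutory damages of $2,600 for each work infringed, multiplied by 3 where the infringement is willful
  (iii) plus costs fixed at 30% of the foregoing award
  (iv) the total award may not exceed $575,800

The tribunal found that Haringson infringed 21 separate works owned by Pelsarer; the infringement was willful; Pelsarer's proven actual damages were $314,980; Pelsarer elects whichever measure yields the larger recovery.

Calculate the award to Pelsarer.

Statutory damages: 21 × $2,600 = $54,600
Trebled: 3 × $54,600 = $163,800
Greater of actual damages ($314,980) or enhanced statutory damages ($163,800): $314,980
Costs: 30% of $314,980 = $94,494
Award plus costs: $314,980 + $94,494 = $409,474
Cap at $575,800: $409,474 is within the cap, no reduction.

$409,474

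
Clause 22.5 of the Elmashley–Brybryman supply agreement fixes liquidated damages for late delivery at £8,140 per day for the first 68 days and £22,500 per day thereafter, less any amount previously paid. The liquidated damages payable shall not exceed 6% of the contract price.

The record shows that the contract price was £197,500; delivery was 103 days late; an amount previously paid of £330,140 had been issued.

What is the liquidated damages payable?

First 68 days: 68 × £8,140 = £553,520
Remaining days: (103 − 68) × £22,500 = £787,500
Accrued per-day damages: £553,520 + £787,500 = £1,341,020
Less amount previously paid: £1,341,020 − £330,140 = £1,010,880
Cap: 6% of £197,500 = £11,850
Cap at £11,850: £1,010,880 exceeds the cap → £11,850

Liquidated damages: £11,850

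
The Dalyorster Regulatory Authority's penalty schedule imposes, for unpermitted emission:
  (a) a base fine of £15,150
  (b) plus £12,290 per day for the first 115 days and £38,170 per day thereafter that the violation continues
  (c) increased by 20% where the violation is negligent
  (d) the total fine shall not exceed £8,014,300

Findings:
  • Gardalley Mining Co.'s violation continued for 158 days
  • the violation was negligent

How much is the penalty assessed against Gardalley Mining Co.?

£3,683,772

First 115 days: 115 × £12,290 = £1,413,350
Remaining days: (158 − 115) × £38,170 = £1,641,310
Per-day component: £1,413,350 + £1,641,310 = £3,054,660
Base plus per-day: £15,150 + £3,054,660 = £3,069,810
Enhancement: 20% of £3,069,810 = £613,962
Enhanced fine: £3,069,810 + £613,962 = £3,683,772
Cap at £8,014,300: £3,683,772 is within the cap, no reduction.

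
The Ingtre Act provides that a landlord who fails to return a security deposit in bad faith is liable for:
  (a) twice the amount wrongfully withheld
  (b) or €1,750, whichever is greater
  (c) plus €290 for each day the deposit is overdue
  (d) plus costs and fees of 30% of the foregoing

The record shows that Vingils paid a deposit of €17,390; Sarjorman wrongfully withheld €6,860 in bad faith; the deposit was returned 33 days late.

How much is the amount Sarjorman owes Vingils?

Doubled: 2 × €6,860 = €13,720
Minimum €1,750: €13,720 meets the minimum, no increase.
Late-return penalty: 33 × €290 = €9,570
Damages plus late penalty: €13,720 + €9,570 = €23,290
Costs and fees: 30% of €23,290 = €6,987
Total recovery: €23,290 + €6,987 = €30,277

Recovery: €30,277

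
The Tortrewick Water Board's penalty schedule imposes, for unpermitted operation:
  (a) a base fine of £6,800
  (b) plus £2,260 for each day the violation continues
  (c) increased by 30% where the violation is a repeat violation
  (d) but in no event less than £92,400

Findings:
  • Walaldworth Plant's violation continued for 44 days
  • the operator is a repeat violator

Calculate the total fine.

£138,112

Per-day component: 44 × £2,260 = £99,440
Base plus per-day: £6,800 + £99,440 = £106,240
Enhancement: 30% of £106,240 = £31,872
Enhanced fine: £106,240 + £31,872 = £138,112
Minimum £92,400: £138,112 meets the minimum, no increase.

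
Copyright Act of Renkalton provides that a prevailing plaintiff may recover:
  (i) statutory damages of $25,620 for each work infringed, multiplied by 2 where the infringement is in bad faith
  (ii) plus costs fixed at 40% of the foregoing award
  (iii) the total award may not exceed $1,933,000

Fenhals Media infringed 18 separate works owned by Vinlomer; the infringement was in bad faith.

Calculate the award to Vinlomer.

$1,291,248

Statutory damages: 18 × $25,620 = $461,160
Doubled: 2 × $461,160 = $922,320
Costs: 40% of $922,320 = $368,928
Award plus costs: $922,320 + $368,928 = $1,291,248
Cap at $1,933,000: $1,291,248 is within the cap, no reduction.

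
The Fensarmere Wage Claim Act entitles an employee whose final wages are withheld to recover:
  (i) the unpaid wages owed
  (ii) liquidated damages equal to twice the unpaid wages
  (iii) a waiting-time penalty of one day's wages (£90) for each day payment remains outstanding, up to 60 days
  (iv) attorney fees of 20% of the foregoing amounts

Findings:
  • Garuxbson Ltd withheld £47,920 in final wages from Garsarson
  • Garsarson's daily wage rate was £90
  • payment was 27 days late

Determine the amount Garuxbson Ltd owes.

£175,428

Doubled: 2 × £47,920 = £95,840
Penalty days: min(27, 60) = 27
Waiting-time penalty: 27 × £90 = £2,430
Subtotal: £47,920 + £95,840 + £2,430 = £146,190
Attorney fees: 20% of £146,190 = £29,238
Total award: £146,190 + £29,238 = £175,428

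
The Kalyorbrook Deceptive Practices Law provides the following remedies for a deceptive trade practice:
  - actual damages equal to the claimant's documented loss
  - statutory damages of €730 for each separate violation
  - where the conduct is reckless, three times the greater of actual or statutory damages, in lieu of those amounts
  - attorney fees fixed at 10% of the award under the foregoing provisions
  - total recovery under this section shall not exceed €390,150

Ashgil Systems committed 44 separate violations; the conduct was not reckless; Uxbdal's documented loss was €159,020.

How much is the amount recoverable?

Total recovery: €210,254

Statutory damages: 44 × €730 = €32,120
Conduct not reckless: the in-lieu enhancement does not apply.
Actual plus statutory damages: €159,020 + €32,120 = €191,140
Attorney fees: 10% of €191,140 = €19,114
Total before cap: €191,140 + €19,114 = €210,254
Cap at €390,150: €210,254 is within the cap, no reduction.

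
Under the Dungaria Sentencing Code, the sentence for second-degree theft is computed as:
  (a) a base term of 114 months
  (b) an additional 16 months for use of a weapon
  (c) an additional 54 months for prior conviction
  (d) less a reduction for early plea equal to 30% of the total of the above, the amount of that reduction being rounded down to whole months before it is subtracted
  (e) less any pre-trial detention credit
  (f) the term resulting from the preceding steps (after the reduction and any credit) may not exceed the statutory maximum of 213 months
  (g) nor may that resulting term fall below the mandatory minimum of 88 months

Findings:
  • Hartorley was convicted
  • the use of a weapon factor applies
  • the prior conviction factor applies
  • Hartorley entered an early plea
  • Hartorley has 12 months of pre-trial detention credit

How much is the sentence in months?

Use of a weapon enhancement: +16 months
Prior conviction enhancement: +54 months
Adjusted term: 114 months + 16 months + 54 months = 184 months
Early plea reduction: 30% of 184 months = 55 months (rounded down)
After reduction: 184 − 55 = 129 months
Less pre-trial detention credit: 129 months − 12 months = 117 months
Cap at 213 months: 117 months is within the cap, no reduction.
Minimum 88 months: 117 months meets the minimum, no increase.

Sentence: 117 months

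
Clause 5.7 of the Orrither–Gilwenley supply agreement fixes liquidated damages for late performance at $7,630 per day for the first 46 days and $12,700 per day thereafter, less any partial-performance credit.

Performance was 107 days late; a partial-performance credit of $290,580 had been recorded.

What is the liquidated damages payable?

First 46 days: 46 × $7,630 = $350,980
Remaining days: (107 − 46) × $12,700 = $774,700
Accrued per-day damages: $350,980 + $774,700 = $1,125,680
Less partial-performance credit: $1,125,680 − $290,580 = $835,100

$835,100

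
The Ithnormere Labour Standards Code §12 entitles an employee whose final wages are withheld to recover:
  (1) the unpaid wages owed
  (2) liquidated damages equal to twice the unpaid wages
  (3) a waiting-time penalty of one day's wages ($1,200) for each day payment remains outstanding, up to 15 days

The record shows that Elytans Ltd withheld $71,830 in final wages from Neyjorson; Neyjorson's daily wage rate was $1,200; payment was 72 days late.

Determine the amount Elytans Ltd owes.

$233,490

Doubled: 2 × $71,830 = $143,660
Penalty days: min(72, 15) = 15
Waiting-time penalty: 15 × $1,200 = $18,000
Total award: $71,830 + $143,660 + $18,000 = $233,490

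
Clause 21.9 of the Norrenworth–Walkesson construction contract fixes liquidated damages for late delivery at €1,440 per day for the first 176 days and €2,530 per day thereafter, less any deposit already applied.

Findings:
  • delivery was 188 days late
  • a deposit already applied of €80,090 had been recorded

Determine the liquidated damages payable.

First 176 days: 176 × €1,440 = €253,440
Remaining days: (188 − 176) × €2,530 = €30,360
Accrued per-day damages: €253,440 + €30,360 = €283,800
Less deposit already applied: €283,800 − €80,090 = €203,710

€203,710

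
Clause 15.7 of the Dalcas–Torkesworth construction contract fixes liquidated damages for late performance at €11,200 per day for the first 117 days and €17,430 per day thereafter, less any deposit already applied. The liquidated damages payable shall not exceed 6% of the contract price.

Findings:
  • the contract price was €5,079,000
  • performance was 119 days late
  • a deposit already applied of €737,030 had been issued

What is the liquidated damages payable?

First 117 days: 117 × €11,200 = €1,310,400
Remaining days: (119 − 117) × €17,430 = €34,860
Accrued per-day damages: €1,310,400 + €34,860 = €1,345,260
Less deposit already applied: €1,345,260 − €737,030 = €608,230
Cap: 6% of €5,079,000 = €304,740
Cap at €304,740: €608,230 exceeds the cap → €304,740

€304,740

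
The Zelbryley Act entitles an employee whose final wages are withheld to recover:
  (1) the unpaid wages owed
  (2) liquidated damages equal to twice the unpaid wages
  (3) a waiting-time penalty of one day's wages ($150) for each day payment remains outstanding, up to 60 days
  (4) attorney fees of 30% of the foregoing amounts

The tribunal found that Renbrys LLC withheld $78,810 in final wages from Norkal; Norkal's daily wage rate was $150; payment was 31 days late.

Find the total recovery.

$313,404

Doubled: 2 × $78,810 = $157,620
Penalty days: min(31, 60) = 31
Waiting-time penalty: 31 × $150 = $4,650
Subtotal: $78,810 + $157,620 + $4,650 = $241,080
Attorney fees: 30% of $241,080 = $72,324
Total award: $241,080 + $72,324 = $313,404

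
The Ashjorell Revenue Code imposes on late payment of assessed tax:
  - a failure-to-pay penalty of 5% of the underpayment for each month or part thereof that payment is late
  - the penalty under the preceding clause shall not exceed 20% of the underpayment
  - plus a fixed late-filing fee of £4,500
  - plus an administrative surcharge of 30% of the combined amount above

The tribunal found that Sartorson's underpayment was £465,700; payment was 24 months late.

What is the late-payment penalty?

Accrued rate: 5% × 24 = 120%, capped at 20% → 20%
Failure-to-pay penalty: 20% of £465,700 = £93,140
Penalty before surcharge: £93,140 + £4,500 = £97,640
Administrative surcharge: 30% of £97,640 = £29,292
Total penalty: £97,640 + £29,292 = £126,932

£126,932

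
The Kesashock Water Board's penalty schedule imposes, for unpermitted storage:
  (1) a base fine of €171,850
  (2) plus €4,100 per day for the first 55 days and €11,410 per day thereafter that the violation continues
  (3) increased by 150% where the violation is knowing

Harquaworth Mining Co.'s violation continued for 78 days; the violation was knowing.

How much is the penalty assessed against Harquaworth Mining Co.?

First 55 days: 55 × €4,100 = €225,500
Remaining days: (78 − 55) × €11,410 = €262,430
Per-day component: €225,500 + €262,430 = €487,930
Base plus per-day: €171,850 + €487,930 = €659,780
Enhancement: 150% of €659,780 = €989,670
Enhanced fine: €659,780 + €989,670 = €1,649,450

Civil penalty: €1,649,450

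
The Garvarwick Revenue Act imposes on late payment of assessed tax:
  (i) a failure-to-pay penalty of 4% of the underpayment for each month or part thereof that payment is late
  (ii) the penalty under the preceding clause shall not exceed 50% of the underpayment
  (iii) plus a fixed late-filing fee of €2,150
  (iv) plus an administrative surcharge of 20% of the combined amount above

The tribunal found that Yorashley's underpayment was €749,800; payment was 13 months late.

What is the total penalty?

Accrued rate: 4% × 13 = 52%, capped at 50% → 50%
Failure-to-pay penalty: 50% of €749,800 = €374,900
Penalty before surcharge: €374,900 + €2,150 = €377,050
Administrative surcharge: 20% of €377,050 = €75,410
Total penalty: €377,050 + €75,410 = €452,460

€452,460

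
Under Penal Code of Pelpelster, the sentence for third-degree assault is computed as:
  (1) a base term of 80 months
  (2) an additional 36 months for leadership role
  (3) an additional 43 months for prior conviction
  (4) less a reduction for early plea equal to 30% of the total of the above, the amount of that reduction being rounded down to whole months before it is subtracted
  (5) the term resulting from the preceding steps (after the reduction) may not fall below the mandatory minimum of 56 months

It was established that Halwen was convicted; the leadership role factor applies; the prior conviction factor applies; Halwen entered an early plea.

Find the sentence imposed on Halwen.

112 months

Leadership role enhancement: +36 months
Prior conviction enhancement: +43 months
Adjusted term: 80 months + 36 months + 43 months = 159 months
Early plea reduction: 30% of 159 months = 47 months (rounded down)
After reduction: 159 − 47 = 112 months
Minimum 56 months: 112 months meets the minimum, no increase.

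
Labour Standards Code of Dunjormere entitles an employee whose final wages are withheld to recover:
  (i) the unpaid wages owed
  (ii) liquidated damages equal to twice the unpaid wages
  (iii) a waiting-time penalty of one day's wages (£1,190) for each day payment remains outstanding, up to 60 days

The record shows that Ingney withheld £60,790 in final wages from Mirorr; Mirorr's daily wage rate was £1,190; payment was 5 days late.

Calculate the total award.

£188,320

Doubled: 2 × £60,790 = £121,580
Penalty days: min(5, 60) = 5
Waiting-time penalty: 5 × £1,190 = £5,950
Total award: £60,790 + £121,580 + £5,950 = £188,320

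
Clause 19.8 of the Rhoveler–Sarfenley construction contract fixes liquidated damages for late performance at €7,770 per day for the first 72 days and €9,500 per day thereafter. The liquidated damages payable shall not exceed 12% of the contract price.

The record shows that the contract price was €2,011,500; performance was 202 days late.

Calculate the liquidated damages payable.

€241,380

First 72 days: 72 × €7,770 = €559,440
Remaining days: (202 − 72) × €9,500 = €1,235,000
Accrued per-day damages: €559,440 + €1,235,000 = €1,794,440
Cap: 12% of €2,011,500 = €241,380
Cap at €241,380: €1,794,440 exceeds the cap → €241,380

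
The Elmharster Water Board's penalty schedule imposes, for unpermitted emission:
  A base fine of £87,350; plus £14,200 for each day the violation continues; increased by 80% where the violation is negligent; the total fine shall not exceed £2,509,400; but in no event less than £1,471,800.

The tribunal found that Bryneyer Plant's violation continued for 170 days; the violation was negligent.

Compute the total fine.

£2,509,400

Per-day component: 170 × £14,200 = £2,414,000
Base plus per-day: £87,350 + £2,414,000 = £2,501,350
Enhancement: 80% of £2,501,350 = £2,001,080
Enhanced fine: £2,501,350 + £2,001,080 = £4,502,430
Cap at £2,509,400: £4,502,430 exceeds the cap → £2,509,400
Minimum £1,471,800: £2,509,400 meets the minimum, no increase.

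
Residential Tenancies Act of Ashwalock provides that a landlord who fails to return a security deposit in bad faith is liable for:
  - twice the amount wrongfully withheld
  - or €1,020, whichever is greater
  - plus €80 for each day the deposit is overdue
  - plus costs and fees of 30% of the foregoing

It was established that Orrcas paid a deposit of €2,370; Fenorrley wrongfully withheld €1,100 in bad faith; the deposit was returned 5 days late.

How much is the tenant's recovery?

Doubled: 2 × €1,100 = €2,200
Minimum €1,020: €2,200 meets the minimum, no increase.
Late-return penalty: 5 × €80 = €400
Damages plus late penalty: €2,200 + €400 = €2,600
Costs and fees: 30% of €2,600 = €780
Total recovery: €2,600 + €780 = €3,380

€3,380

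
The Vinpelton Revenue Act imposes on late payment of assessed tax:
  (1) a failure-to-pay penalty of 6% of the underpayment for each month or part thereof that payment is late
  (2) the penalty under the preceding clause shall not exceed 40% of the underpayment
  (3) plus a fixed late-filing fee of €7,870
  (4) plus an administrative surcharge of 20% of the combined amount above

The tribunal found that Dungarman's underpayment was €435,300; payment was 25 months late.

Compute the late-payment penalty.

€218,388

Accrued rate: 6% × 25 = 150%, capped at 40% → 40%
Failure-to-pay penalty: 40% of €435,300 = €174,120
Penalty before surcharge: €174,120 + €7,870 = €181,990
Administrative surcharge: 20% of €181,990 = €36,398
Total penalty: €181,990 + €36,398 = €218,388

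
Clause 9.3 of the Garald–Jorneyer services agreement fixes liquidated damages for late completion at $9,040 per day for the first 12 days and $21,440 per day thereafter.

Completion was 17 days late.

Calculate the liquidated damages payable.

First 12 days: 12 × $9,040 = $108,480
Remaining days: (17 − 12) × $21,440 = $107,200
Accrued per-day damages: $108,480 + $107,200 = $215,680

$215,680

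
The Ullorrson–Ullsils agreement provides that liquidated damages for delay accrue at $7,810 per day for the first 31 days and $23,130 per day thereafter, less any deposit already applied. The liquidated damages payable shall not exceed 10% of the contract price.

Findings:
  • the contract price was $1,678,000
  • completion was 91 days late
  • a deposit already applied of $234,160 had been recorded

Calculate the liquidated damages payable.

First 31 days: 31 × $7,810 = $242,110
Remaining days: (91 − 31) × $23,130 = $1,387,800
Accrued per-day damages: $242,110 + $1,387,800 = $1,629,910
Less deposit already applied: $1,629,910 − $234,160 = $1,395,750
Cap: 10% of $1,678,000 = $167,800
Cap at $167,800: $1,395,750 exceeds the cap → $167,800

$167,800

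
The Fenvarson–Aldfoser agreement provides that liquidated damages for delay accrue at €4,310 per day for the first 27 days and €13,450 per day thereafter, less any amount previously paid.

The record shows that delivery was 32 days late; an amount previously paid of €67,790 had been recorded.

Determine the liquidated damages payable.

First 27 days: 27 × €4,310 = €116,370
Remaining days: (32 − 27) × €13,450 = €67,250
Accrued per-day damages: €116,370 + €67,250 = €183,620
Less amount previously paid: €183,620 − €67,790 = €115,830

€115,830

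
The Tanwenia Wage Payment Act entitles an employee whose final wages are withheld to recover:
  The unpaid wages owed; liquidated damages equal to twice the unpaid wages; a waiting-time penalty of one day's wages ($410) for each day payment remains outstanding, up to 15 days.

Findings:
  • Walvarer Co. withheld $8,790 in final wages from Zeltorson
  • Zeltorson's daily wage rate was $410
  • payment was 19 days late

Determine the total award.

Doubled: 2 × $8,790 = $17,580
Penalty days: min(19, 15) = 15
Waiting-time penalty: 15 × $410 = $6,150
Total award: $8,790 + $17,580 + $6,150 = $32,520

Total award: $32,520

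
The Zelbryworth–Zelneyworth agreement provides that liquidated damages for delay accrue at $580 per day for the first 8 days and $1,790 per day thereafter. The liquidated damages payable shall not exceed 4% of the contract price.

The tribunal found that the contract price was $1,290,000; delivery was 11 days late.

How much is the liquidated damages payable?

$10,010

First 8 days: 8 × $580 = $4,640
Remaining days: (11 − 8) × $1,790 = $5,370
Accrued per-day damages: $4,640 + $5,370 = $10,010
Cap: 4% of $1,290,000 = $51,600
Cap at $51,600: $10,010 is within the cap, no reduction.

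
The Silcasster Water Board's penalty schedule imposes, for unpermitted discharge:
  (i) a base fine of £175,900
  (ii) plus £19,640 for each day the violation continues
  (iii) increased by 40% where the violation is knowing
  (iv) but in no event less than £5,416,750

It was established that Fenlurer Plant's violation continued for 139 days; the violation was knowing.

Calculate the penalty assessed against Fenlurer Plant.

£5,416,750

Per-day component: 139 × £19,640 = £2,729,960
Base plus per-day: £175,900 + £2,729,960 = £2,905,860
Enhancement: 40% of £2,905,860 = £1,162,344
Enhanced fine: £2,905,860 + £1,162,344 = £4,068,204
Minimum £5,416,750: £4,068,204 is below the minimum → £5,416,750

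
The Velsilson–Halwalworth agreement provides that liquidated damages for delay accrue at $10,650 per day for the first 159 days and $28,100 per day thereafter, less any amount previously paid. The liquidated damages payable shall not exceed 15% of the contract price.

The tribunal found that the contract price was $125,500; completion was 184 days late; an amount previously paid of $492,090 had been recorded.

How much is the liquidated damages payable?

First 159 days: 159 × $10,650 = $1,693,350
Remaining days: (184 − 159) × $28,100 = $702,500
Accrued per-day damages: $1,693,350 + $702,500 = $2,395,850
Less amount previously paid: $2,395,850 − $492,090 = $1,903,760
Cap: 15% of $125,500 = $18,825
Cap at $18,825: $1,903,760 exceeds the cap → $18,825

$18,825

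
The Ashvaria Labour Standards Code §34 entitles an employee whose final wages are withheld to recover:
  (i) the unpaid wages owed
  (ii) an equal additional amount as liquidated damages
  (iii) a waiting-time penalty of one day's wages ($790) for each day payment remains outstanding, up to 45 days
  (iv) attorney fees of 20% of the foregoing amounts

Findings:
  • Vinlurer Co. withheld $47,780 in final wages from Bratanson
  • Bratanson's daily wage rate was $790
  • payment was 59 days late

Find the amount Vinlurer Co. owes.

Liquidated damages (equal amount): $47,780
Penalty days: min(59, 45) = 45
Waiting-time penalty: 45 × $790 = $35,550
Subtotal: $47,780 + $47,780 + $35,550 = $131,110
Attorney fees: 20% of $131,110 = $26,222
Total award: $131,110 + $26,222 = $157,332

$157,332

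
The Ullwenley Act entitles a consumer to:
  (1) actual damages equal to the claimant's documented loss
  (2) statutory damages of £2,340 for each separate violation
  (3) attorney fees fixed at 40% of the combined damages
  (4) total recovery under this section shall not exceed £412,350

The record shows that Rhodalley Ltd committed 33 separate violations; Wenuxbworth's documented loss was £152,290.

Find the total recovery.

£321,314

Statutory damages: 33 × £2,340 = £77,220
Combined damages: £152,290 + £77,220 = £229,510
Attorney fees: 40% of £229,510 = £91,804
Total before cap: £229,510 + £91,804 = £321,314
Cap at £412,350: £321,314 is within the cap, no reduction.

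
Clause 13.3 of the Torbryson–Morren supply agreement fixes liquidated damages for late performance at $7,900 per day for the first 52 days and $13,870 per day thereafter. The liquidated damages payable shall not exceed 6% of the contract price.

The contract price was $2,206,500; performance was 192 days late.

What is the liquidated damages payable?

$132,390

First 52 days: 52 × $7,900 = $410,800
Remaining days: (192 − 52) × $13,870 = $1,941,800
Accrued per-day damages: $410,800 + $1,941,800 = $2,352,600
Cap: 6% of $2,206,500 = $132,390
Cap at $132,390: $2,352,600 exceeds the cap → $132,390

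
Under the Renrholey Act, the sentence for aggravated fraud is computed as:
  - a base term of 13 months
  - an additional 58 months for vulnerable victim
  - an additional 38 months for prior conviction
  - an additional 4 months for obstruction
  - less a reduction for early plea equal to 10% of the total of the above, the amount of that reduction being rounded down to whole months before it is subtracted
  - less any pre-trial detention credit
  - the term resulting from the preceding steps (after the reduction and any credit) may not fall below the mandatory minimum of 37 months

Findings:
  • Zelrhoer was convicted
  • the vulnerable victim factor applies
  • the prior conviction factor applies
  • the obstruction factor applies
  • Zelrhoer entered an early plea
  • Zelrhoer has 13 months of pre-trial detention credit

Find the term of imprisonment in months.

Vulnerable victim enhancement: +58 months
Prior conviction enhancement: +38 months
Obstruction enhancement: +4 months
Adjusted term: 13 months + 58 months + 38 months + 4 months = 113 months
Early plea reduction: 10% of 113 months = 11 months (rounded down)
After reduction: 113 − 11 = 102 months
Less pre-trial detention credit: 102 months − 13 months = 89 months
Minimum 37 months: 89 months meets the minimum, no increase.

89 months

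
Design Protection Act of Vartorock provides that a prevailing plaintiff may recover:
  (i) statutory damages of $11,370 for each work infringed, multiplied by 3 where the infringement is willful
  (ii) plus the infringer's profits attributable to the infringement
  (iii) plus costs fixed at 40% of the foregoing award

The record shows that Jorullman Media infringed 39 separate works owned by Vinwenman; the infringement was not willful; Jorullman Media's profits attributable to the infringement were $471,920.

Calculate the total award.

Statutory damages: 39 × $11,370 = $443,430
Infringement not willful: no ×3 enhancement.
Combined award: $443,430 + $471,920 = $915,350
Costs: 40% of $915,350 = $366,140
Award plus costs: $915,350 + $366,140 = $1,281,490

$1,281,490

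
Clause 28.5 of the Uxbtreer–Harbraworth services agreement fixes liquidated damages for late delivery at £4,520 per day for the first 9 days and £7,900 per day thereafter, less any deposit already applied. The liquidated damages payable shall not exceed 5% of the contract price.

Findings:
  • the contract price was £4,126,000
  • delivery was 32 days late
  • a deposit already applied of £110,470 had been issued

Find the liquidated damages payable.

First 9 days: 9 × £4,520 = £40,680
Remaining days: (32 − 9) × £7,900 = £181,700
Accrued per-day damages: £40,680 + £181,700 = £222,380
Less deposit already applied: £222,380 − £110,470 = £111,910
Cap: 5% of £4,126,000 = £206,300
Cap at £206,300: £111,910 is within the cap, no reduction.

Liquidated damages: £111,910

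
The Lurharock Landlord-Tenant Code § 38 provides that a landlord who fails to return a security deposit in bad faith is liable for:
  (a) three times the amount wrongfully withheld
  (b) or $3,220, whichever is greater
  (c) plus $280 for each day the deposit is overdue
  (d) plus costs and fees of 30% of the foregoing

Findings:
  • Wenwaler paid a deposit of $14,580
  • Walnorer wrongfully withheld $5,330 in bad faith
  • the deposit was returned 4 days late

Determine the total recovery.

$22,243

Trebled: 3 × $5,330 = $15,990
Minimum $3,220: $15,990 meets the minimum, no increase.
Late-return penalty: 4 × $280 = $1,120
Damages plus late penalty: $15,990 + $1,120 = $17,110
Costs and fees: 30% of $17,110 = $5,133
Total recovery: $17,110 + $5,133 = $22,243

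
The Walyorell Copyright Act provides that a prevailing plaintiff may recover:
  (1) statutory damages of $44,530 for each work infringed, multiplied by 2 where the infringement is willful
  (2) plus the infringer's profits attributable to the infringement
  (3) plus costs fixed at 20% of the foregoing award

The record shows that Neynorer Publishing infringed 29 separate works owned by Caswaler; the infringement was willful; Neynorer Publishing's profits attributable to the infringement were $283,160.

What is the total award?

$3,439,080

Statutory damages: 29 × $44,530 = $1,291,370
Doubled: 2 × $1,291,370 = $2,582,740
Combined award: $2,582,740 + $283,160 = $2,865,900
Costs: 20% of $2,865,900 = $573,180
Award plus costs: $2,865,900 + $573,180 = $3,439,080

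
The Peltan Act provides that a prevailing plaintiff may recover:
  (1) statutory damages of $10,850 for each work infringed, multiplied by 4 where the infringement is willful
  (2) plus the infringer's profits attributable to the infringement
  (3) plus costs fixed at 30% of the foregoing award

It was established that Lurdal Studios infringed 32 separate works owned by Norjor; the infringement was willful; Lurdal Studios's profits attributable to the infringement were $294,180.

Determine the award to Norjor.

Statutory damages: 32 × $10,850 = $347,200
Multiplied by 4: 4 × $347,200 = $1,388,800
Combined award: $1,388,800 + $294,180 = $1,682,980
Costs: 30% of $1,682,980 = $504,894
Award plus costs: $1,682,980 + $504,894 = $2,187,874

$2,187,874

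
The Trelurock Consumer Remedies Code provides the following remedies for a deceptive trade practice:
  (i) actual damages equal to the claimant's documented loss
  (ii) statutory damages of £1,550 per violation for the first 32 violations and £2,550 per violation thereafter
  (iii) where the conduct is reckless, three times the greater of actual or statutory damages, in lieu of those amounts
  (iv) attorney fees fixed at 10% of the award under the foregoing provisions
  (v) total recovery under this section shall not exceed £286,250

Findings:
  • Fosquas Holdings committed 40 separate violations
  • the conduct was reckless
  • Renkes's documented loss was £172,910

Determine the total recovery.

First 32 violations: 32 × £1,550 = £49,600
Remaining violations: (40 − 32) × £2,550 = £20,400
Statutory damages: £49,600 + £20,400 = £70,000
Greater of actual damages (£172,910) or statutory damages (£70,000): £172,910
Trebled: 3 × £172,910 = £518,730
Attorney fees: 10% of £518,730 = £51,873
Total before cap: £518,730 + £51,873 = £570,603
Cap at £286,250: £570,603 exceeds the cap → £286,250

Total recovery: £286,250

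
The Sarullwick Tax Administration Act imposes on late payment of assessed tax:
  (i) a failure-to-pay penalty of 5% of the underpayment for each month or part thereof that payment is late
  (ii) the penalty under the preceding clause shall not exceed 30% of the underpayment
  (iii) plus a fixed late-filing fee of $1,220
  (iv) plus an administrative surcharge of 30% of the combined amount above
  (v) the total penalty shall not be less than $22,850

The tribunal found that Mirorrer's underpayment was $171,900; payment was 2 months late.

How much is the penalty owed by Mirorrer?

$23,933

Accrued rate: 5% × 2 = 10%, capped at 30% → 10%
Failure-to-pay penalty: 10% of $171,900 = $17,190
Penalty before surcharge: $17,190 + $1,220 = $18,410
Administrative surcharge: 30% of $18,410 = $5,523
Total penalty: $18,410 + $5,523 = $23,933
Minimum $22,850: $23,933 meets the minimum, no increase.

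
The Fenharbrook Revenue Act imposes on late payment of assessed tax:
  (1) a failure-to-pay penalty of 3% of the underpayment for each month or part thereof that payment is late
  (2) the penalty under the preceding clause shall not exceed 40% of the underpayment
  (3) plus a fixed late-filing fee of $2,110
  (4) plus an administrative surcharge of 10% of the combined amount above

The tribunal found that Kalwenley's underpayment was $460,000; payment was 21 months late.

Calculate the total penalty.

Accrued rate: 3% × 21 = 63%, capped at 40% → 40%
Failure-to-pay penalty: 40% of $460,000 = $184,000
Penalty before surcharge: $184,000 + $2,110 = $186,110
Administrative surcharge: 10% of $186,110 = $18,611
Total penalty: $186,110 + $18,611 = $204,721

$204,721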